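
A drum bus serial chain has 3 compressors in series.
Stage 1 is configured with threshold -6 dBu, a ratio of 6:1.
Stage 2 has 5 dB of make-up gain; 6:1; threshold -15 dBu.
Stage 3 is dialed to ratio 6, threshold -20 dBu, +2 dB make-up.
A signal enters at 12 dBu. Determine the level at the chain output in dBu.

Stage 1: 12 dBu is 18 dB over -6 dBu; at 6:1 that becomes 3 dB over, giving -3 dBu.
Stage 2: 12 dB above -15 dBu, reduced 6:1 to 2 dB above → -13 dBu; +5 dB make-up → -8 dBu.
Stage 3: -8 dBu is 12 dB over -20 dBu; at 6:1 that becomes 2 dB over, giving -18 dBu; +2 dB make-up → -16 dBu.

-16 dBu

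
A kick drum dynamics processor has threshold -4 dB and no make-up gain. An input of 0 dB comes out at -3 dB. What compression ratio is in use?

4:1

Input overshoot = 0 − (-4) = 4 dB; output overshoot = -3 − (-4) = 1 dB.
Ratio = 4 / 1 = 4.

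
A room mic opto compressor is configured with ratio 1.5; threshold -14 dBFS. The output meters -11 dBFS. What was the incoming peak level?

-9.5 dBFS

That's 3 dB above the -14 dBFS threshold.
Undo the ratio: input overshoot = 3 × 1.5 = 4.5 dB, giving input = -9.5 dBFS.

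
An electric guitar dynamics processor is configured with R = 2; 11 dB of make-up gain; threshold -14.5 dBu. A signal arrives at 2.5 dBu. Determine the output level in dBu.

Overshoot: 2.5 − (-14.5) = 17 dB.
At 2:1 the overshoot is divided by 2, leaving 8.5 dB above threshold.
That puts the output at -6 dBu; make-up adds 11 dB, giving 5 dBu.

5 dBu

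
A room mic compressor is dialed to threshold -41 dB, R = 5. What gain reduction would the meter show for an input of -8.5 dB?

-8.5 dB exceeds the threshold by 32.5 dB.
After 5:1 compression the overshoot becomes 32.5/5 = 6.5 dB.
GR = overshoot in − overshoot out = 32.5 − 6.5 = 26 dB.

26 dB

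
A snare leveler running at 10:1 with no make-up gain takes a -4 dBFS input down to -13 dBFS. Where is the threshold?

-14 dBFS

Input is 10 dB above T (since output overshoot × R = input overshoot: (-13 − T)·10 = -4 − T gives T = -14 dBFS).
Check: -14 + (-4 − (-14))/10 = -14 + 1 = -13 dBFS. ✓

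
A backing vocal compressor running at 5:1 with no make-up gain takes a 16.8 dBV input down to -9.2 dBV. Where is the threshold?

Let T be the threshold. Output overshoot = (input overshoot)/R, so -9.2 − T = (16.8 − T)/5.
5·(-9.2 − T) = 16.8 − T → 4·T = -46 − 16.8 = -62.8.
T = -62.8/4 = -15.7 dBV.

-15.7 dBV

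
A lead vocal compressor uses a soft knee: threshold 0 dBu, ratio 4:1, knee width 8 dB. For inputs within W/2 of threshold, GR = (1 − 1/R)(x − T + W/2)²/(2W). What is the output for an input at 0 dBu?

x − T + W/2 = 0 − 0 + 4 = 4.
GR = (1 − 1/4) × 4² / 16 = 0.75 × 16 / 16 = 0.75 dB.
Output = 0 − 0.75 = -0.75 dBu.

-0.75 dBu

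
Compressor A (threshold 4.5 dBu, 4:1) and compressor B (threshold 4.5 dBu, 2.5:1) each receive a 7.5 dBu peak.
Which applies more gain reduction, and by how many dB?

A: 3 dB over, compressed to 0.75 dB over, so 2.25 dB of GR.
B: 3 dB over, compressed to 1.2 dB over, so 1.8 dB of GR.
A reduces 0.45 dB more.

A, by 0.45 dB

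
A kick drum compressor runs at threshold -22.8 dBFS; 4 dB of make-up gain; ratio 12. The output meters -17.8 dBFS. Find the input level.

-10.8 dBFS

Before make-up, the level was -17.8 − 4 = -21.8 dBFS.
Post-compression overshoot = -21.8 − (-22.8) = 1 dB.
Input overshoot = R × output overshoot = 12 dB → input = -22.8 + 12 = -10.8 dBFS.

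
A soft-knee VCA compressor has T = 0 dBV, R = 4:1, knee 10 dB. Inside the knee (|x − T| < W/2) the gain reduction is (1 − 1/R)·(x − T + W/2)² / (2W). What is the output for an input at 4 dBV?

0.9625 dBV

x − T + W/2 = 4 − 0 + 5 = 9.
GR = (1 − 1/4) × 9² / 20 = 0.75 × 81 / 20 = 3.0375 dB.
Output = 4 − 3.0375 = 0.9625 dBV.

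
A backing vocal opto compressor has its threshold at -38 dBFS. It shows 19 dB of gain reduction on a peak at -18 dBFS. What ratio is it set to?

Input overshoot = -18 − (-38) = 20 dB.
Output overshoot = 20 − 19 = 1 dB.
Ratio = input overshoot / output overshoot = 20 / 1 = 20.

20:1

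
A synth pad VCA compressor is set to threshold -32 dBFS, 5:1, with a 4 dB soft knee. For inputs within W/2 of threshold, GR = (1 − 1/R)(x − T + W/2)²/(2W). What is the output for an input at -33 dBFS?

-33.1 dBFS

x − T + W/2 = -33 − (-32) + 2 = 1.
GR = (1 − 1/5) × 1² / 8 = 0.8 × 1 / 8 = 0.1 dB.
Output = -33 − 0.1 = -33.1 dBFS.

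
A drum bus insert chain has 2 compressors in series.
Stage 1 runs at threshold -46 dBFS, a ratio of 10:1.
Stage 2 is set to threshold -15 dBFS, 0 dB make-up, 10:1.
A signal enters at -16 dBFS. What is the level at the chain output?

Stage 1: -16 dBFS is 30 dB over -46 dBFS; at 10:1 that becomes 3 dB over, giving -43 dBFS.
Stage 2: -43 dBFS ≤ -15 dBFS, so stage 2 doesn't engage; output -43 dBFS.

-43 dBFS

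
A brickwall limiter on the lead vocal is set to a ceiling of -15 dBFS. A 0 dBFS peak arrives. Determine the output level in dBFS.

-15 dBFS

A brickwall limiter is an ∞:1 compressor: any input above the ceiling is clamped to -15 dBFS.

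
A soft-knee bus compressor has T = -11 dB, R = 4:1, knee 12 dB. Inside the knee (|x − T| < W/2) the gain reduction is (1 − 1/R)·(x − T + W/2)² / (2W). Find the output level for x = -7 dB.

-10.125 dB

x − T + W/2 = -7 − (-11) + 6 = 10.
GR = (1 − 1/4) × 10² / 24 = 0.75 × 100 / 24 = 3.125 dB.
Output = -7 − 3.125 = -10.125 dB.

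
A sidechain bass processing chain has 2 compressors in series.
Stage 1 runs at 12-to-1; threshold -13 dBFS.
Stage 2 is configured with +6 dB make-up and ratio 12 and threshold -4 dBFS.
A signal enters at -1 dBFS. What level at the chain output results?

-6 dBFS

Stage 1: 12 dB above -13 dBFS, reduced 12:1 to 1 dB above → -12 dBFS.
Stage 2: -12 dBFS is at or below the -4 dBFS threshold — no compression; make-up brings it to -6 dBFS.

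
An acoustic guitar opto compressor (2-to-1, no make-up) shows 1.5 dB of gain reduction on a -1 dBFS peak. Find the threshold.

-4 dBFS

Let T be the threshold. Output overshoot = (input overshoot)/R, so -2.5 − T = (-1 − T)/2.
2·(-2.5 − T) = -1 − T → 1·T = -5 − (-1) = -4.
T = -4/1 = -4 dBFS.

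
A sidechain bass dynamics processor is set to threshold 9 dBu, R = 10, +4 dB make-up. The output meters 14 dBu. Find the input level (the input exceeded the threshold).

Remove make-up: 14 − 4 = 10 dBu.
The compressed level sits 10 − 9 = 1 dB over threshold.
Input overshoot = R × output overshoot = 10 dB → input = 9 + 10 = 19 dBu.

19 dBu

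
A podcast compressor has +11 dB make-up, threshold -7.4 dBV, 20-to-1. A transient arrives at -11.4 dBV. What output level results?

-0.4 dBV

-11.4 dBV is 4 dB below the -7.4 dBV threshold, so no gain reduction is applied.
Make-up gain adds 11 dB: -11.4 + 11 = -0.4 dBV.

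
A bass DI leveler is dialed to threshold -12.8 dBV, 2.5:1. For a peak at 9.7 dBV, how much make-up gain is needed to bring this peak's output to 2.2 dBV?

6 dB

The peak compresses to -12.8 + 22.5/2.5 = -3.8 dBV.
To reach 2.2 dBV requires 2.2 − (-3.8) = 6 dB of make-up.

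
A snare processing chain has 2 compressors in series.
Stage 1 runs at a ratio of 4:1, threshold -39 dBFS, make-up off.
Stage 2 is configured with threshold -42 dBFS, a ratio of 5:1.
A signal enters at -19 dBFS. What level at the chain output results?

-40.4 dBFS

Stage 1: 20 dB above -39 dBFS, reduced 4:1 to 5 dB above → -34 dBFS.
Stage 2: 8 dB above -42 dBFS, reduced 5:1 to 1.6 dB above → -40.4 dBFS.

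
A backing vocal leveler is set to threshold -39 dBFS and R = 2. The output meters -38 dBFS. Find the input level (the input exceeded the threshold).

-37 dBFS

Post-compression overshoot = -38 − (-39) = 1 dB.
Input overshoot = R × output overshoot = 2 dB → input = -39 + 2 = -37 dBFS.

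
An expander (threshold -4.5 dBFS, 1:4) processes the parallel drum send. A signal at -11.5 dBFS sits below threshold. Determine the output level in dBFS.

-32.5 dBFS

Below threshold, a 1:4 expander applies gain = (4−1)×(T − x) of attenuation.
(4−1) × 7 = 21 dB, so output = -11.5 − 21 = -32.5 dBFS.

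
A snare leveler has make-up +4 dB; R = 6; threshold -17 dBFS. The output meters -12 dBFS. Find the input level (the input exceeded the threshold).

Stripping the +4 dB make-up gives -16 dBFS at the gain stage.
Post-compression overshoot = -16 − (-17) = 1 dB.
Before 6:1 compression the overshoot was 1 × 6 = 6 dB, so input = -17 + 6 = -11 dBFS.

-11 dBFS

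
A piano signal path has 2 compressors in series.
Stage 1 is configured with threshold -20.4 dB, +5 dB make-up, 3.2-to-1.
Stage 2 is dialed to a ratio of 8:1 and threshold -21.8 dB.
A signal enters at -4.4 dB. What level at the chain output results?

Stage 1: -4.4 dB is 16 dB over -20.4 dB; at 3.2:1 that becomes 5 dB over, giving -15.4 dB; +5 dB make-up → -10.4 dB.
Stage 2: overshoot 11.4 dB → 11.4/8 = 1.425 dB → -20.375 dB.

-20.375 dB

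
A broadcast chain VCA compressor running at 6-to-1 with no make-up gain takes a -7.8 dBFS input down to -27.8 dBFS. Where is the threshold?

-31.8 dBFS

Gain reduction = -7.8 − (-27.8) = 20 dB; output overshoot = GR / (R − 1) = 20 / 5 = 4 dB.
Threshold = output − output overshoot = -27.8 − 4 = -31.8 dBFS.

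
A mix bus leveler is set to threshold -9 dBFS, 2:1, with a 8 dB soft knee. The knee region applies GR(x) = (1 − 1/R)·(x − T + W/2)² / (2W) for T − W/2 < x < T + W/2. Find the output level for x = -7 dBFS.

-8.125 dBFS

x − T + W/2 = -7 − (-9) + 4 = 6.
GR = (1 − 1/2) × 6² / 16 = 0.5 × 36 / 16 = 1.125 dB.
Output = -7 − 1.125 = -8.125 dBFS.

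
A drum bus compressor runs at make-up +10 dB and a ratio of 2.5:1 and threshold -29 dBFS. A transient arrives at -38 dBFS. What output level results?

-28 dBFS

-38 dBFS is 9 dB below the -29 dBFS threshold, so no gain reduction is applied.
Make-up gain adds 10 dB: -38 + 10 = -28 dBFS.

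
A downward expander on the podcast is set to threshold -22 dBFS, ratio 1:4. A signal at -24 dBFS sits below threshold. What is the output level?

-30 dBFS

Below threshold, a 1:4 expander applies gain = (4−1)×(T − x) of attenuation.
(4−1) × 2 = 6 dB, so output = -24 − 6 = -30 dBFS.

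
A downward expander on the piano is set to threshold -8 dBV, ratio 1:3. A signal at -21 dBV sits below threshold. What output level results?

-47 dBV

Below threshold, a 1:3 expander applies gain = (3−1)×(T − x) of attenuation.
(3−1) × 13 = 26 dB, so output = -21 − 26 = -47 dBV.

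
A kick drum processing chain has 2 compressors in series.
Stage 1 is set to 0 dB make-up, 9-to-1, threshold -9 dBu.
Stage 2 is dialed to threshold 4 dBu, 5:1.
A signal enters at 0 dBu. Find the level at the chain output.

Stage 1: 0 dBu is 9 dB over -9 dBu; at 9:1 that becomes 1 dB over, giving -8 dBu.
Stage 2: -8 dBu is at or below the 4 dBu threshold — no compression; output -8 dBu.

-8 dBu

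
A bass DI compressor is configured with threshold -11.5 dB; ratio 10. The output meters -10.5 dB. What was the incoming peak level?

-1.5 dB

Post-compression overshoot = -10.5 − (-11.5) = 1 dB.
Undo the ratio: input overshoot = 1 × 10 = 10 dB, giving input = -1.5 dB.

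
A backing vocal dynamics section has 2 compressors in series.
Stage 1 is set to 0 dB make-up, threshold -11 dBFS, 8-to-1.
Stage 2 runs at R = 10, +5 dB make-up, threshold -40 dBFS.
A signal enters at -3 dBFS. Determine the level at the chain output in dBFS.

Stage 1: 8 dB above -11 dBFS, reduced 8:1 to 1 dB above → -10 dBFS.
Stage 2: overshoot 30 dB → 30/10 = 3 dB → -37 dBFS; +5 dB make-up → -32 dBFS.

-32 dBFS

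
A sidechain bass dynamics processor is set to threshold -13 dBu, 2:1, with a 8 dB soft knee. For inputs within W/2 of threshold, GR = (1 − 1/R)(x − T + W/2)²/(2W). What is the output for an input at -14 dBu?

x − T + W/2 = -14 − (-13) + 4 = 3.
GR = (1 − 1/2) × 3² / 16 = 0.5 × 9 / 16 = 0.28125 dB.
Output = -14 − 0.28125 = -14.28125 dBu.

-14.28125 dBu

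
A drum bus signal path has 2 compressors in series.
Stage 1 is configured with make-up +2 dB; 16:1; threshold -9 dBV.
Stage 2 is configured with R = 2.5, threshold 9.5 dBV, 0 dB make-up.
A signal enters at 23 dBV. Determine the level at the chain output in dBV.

Stage 1: 32 dB above -9 dBV, reduced 16:1 to 2 dB above → -7 dBV; +2 dB make-up → -5 dBV.
Stage 2: below threshold (-5 ≤ 9.5); passes unchanged; output -5 dBV.

-5 dBV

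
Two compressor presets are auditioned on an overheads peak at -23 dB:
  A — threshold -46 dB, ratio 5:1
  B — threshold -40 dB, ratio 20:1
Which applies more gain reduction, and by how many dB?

A, by 2.25 dB

A: GR = 23 − 23/5 = 18.4 dB.
B: GR = 17 − 17/20 = 16.15 dB.
A reduces 2.25 dB more.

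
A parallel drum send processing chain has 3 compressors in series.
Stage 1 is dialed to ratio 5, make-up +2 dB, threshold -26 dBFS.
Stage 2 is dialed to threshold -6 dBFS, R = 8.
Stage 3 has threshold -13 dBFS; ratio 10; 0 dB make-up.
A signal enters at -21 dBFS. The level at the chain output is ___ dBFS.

-23 dBFS

Stage 1: 5 dB above -26 dBFS, reduced 5:1 to 1 dB above → -25 dBFS; +2 dB make-up → -23 dBFS.
Stage 2: -23 dBFS is at or below the -6 dBFS threshold — no compression; output -23 dBFS.
Stage 3: -23 dBFS ≤ -13 dBFS, so stage 3 doesn't engage; output -23 dBFS.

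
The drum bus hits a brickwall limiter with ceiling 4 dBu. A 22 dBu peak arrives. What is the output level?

4 dBu

At ∞:1, everything above 4 dBu is held at the ceiling.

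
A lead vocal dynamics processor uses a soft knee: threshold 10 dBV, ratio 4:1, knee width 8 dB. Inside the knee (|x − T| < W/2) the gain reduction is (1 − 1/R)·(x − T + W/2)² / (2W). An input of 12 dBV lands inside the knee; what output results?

10.3125 dBV

x − T + W/2 = 12 − 10 + 4 = 6.
GR = (1 − 1/4) × 6² / 16 = 0.75 × 36 / 16 = 1.6875 dB.
Output = 12 − 1.6875 = 10.3125 dBV.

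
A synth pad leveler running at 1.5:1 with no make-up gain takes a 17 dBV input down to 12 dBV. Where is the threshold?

Input is 15 dB above T (since output overshoot × R = input overshoot: (12 − T)·1.5 = 17 − T gives T = 2 dBV).
Check: 2 + (17 − 2)/1.5 = 2 + 10 = 12 dBV. ✓

2 dBV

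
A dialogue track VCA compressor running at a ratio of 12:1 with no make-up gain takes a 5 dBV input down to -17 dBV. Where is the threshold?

Let T be the threshold. Output overshoot = (input overshoot)/R, so -17 − T = (5 − T)/12.
12·(-17 − T) = 5 − T → 11·T = -204 − 5 = -209.
T = -209/11 = -19 dBV.

-19 dBV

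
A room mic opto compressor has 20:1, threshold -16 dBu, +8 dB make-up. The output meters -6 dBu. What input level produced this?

24 dBu

Before make-up, the level was -6 − 8 = -14 dBu.
Post-compression overshoot = -14 − (-16) = 2 dB.
Undo the ratio: input overshoot = 2 × 20 = 40 dB, giving input = 24 dBu.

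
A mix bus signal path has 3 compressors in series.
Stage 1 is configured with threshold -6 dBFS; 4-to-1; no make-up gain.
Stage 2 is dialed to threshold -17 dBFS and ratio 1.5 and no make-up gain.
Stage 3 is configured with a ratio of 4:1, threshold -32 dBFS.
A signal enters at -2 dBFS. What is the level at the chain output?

-26.25 dBFS

Stage 1: -2 dBFS is 4 dB over -6 dBFS; at 4:1 that becomes 1 dB over, giving -5 dBFS.
Stage 2: -5 dBFS is 12 dB over -17 dBFS; at 1.5:1 that becomes 8 dB over, giving -9 dBFS.
Stage 3: -9 dBFS is 23 dB over -32 dBFS; at 4:1 that becomes 5.75 dB over, giving -26.25 dBFS.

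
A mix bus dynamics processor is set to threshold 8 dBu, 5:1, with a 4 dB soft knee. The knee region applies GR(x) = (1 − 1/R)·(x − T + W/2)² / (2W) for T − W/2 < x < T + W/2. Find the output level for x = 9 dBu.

8.1 dBu

x − T + W/2 = 9 − 8 + 2 = 3.
GR = (1 − 1/5) × 3² / 8 = 0.8 × 9 / 8 = 0.9 dB.
Output = 9 − 0.9 = 8.1 dBu.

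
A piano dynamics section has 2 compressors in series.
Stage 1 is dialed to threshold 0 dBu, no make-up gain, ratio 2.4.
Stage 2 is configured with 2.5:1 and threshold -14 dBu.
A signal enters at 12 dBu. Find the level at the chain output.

-6.4 dBu

Stage 1: 12 dB above 0 dBu, reduced 2.4:1 to 5 dB above → 5 dBu.
Stage 2: 5 dBu is 19 dB over -14 dBu; at 2.5:1 that becomes 7.6 dB over, giving -6.4 dBu.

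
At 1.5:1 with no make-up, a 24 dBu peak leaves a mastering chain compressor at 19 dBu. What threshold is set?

Gain reduction = 24 − 19 = 5 dB; output overshoot = GR / (R − 1) = 5 / 0.5 = 10 dB.
Threshold = output − output overshoot = 19 − 10 = 9 dBu.

9 dBu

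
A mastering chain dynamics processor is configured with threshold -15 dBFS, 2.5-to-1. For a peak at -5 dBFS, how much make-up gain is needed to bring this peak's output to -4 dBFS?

The peak compresses to -15 + 10/2.5 = -11 dBFS.
To reach -4 dBFS requires -4 − (-11) = 7 dB of make-up.

7 dB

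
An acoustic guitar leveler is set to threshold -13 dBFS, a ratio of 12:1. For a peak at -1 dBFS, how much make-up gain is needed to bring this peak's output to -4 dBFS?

8 dB

The peak compresses to -13 + 12/12 = -12 dBFS.
To reach -4 dBFS requires -4 − (-12) = 8 dB of make-up.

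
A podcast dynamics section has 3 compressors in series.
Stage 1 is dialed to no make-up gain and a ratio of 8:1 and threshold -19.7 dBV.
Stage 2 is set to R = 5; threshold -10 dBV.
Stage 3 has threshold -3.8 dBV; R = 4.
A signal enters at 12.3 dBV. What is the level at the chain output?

-15.7 dBV

Stage 1: 12.3 dBV is 32 dB over -19.7 dBV; at 8:1 that becomes 4 dB over, giving -15.7 dBV.
Stage 2: -15.7 dBV ≤ -10 dBV, so stage 2 doesn't engage; output -15.7 dBV.
Stage 3: -15.7 dBV is at or below the -3.8 dBV threshold — no compression; output -15.7 dBV.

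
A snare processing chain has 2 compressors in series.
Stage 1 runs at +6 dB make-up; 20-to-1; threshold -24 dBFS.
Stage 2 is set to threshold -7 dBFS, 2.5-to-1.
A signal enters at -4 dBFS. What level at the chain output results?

Stage 1: -4 dBFS is 20 dB over -24 dBFS; at 20:1 that becomes 1 dB over, giving -23 dBFS; +6 dB make-up → -17 dBFS.
Stage 2: -17 dBFS is at or below the -7 dBFS threshold — no compression; output -17 dBFS.

-17 dBFS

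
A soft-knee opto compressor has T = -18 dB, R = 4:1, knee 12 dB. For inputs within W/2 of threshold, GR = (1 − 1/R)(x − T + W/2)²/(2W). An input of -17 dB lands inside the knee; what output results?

-18.53125 dB

x − T + W/2 = -17 − (-18) + 6 = 7.
GR = (1 − 1/4) × 7² / 24 = 0.75 × 49 / 24 = 1.53125 dB.
Output = -17 − 1.53125 = -18.53125 dB.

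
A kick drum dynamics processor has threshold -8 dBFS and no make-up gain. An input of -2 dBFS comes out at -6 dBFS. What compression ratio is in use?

Input overshoot = -2 − (-8) = 6 dB; output overshoot = -6 − (-8) = 2 dB.
Ratio = 6 / 2 = 3.

3:1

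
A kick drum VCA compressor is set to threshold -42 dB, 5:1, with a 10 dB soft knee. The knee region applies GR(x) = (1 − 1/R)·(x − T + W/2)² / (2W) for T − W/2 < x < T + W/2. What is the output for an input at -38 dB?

-41.24 dB

x − T + W/2 = -38 − (-42) + 5 = 9.
GR = (1 − 1/5) × 9² / 20 = 0.8 × 81 / 20 = 3.24 dB.
Output = -38 − 3.24 = -41.24 dB.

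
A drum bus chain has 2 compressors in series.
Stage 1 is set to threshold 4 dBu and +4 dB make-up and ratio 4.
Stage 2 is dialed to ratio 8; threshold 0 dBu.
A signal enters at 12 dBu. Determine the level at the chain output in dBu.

Stage 1: overshoot 8 dB → 8/4 = 2 dB → 6 dBu; +4 dB make-up → 10 dBu.
Stage 2: 10 dBu is 10 dB over 0 dBu; at 8:1 that becomes 1.25 dB over, giving 1.25 dBu.

1.25 dBu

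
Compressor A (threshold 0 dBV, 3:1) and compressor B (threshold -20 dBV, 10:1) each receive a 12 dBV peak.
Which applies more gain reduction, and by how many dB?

B, by 20.8 dB

A: overshoot 12 dB → output overshoot 4 dB → GR 8 dB.
B: overshoot 32 dB → output overshoot 3.2 dB → GR 28.8 dB.
Difference: 20.8 dB in favour of B.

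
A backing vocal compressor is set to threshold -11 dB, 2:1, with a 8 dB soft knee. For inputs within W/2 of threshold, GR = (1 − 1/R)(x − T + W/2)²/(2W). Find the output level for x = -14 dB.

-14.03125 dB

x − T + W/2 = -14 − (-11) + 4 = 1.
GR = (1 − 1/2) × 1² / 16 = 0.5 × 1 / 16 = 0.03125 dB.
Output = -14 − 0.03125 = -14.03125 dB.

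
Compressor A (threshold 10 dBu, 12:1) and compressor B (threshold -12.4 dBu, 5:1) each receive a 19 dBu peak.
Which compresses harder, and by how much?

B, by 16.87 dB

A: 9 dB over, compressed to 0.75 dB over, so 8.25 dB of GR.
B: 31.4 dB over, compressed to 6.28 dB over, so 25.12 dB of GR.
B applies 16.87 dB more gain reduction.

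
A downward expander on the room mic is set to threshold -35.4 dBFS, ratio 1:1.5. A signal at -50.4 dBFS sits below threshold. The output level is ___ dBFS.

-57.9 dBFS

Undershoot = (-35.4) − (-50.4) = 15 dB.
At 1:1.5, that expands to 22.5 dB under threshold.
Output = -35.4 − 22.5 = -57.9 dBFS.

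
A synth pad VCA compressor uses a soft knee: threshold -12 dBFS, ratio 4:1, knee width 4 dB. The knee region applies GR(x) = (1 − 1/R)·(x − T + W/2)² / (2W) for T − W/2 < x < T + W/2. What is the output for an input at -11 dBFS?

x − T + W/2 = -11 − (-12) + 2 = 3.
GR = (1 − 1/4) × 3² / 8 = 0.75 × 9 / 8 = 0.84375 dB.
Output = -11 − 0.84375 = -11.84375 dBFS.

-11.84375 dBFS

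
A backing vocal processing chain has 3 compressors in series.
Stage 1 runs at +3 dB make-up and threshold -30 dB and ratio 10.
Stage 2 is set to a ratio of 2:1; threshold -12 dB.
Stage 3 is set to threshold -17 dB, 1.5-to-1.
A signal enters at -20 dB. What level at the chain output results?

-26 dB

Stage 1: 10 dB above -30 dB, reduced 10:1 to 1 dB above → -29 dB; +3 dB make-up → -26 dB.
Stage 2: -26 dB is at or below the -12 dB threshold — no compression; output -26 dB.
Stage 3: -26 dB is at or below the -17 dB threshold — no compression; output -26 dB.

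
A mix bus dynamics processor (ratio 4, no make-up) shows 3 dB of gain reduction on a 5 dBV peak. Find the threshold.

1 dBV

Let T be the threshold. Output overshoot = (input overshoot)/R, so 2 − T = (5 − T)/4.
4·(2 − T) = 5 − T → 3·T = 8 − 5 = 3.
T = 3/3 = 1 dBV.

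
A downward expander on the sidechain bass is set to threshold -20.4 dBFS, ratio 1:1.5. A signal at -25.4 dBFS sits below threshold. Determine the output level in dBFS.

-27.9 dBFS

Undershoot = (-20.4) − (-25.4) = 5 dB.
At 1:1.5, that expands to 7.5 dB under threshold.
Output = -20.4 − 7.5 = -27.9 dBFS.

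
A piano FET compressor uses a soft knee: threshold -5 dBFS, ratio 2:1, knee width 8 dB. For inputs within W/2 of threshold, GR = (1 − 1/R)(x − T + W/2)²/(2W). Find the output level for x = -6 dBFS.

x − T + W/2 = -6 − (-5) + 4 = 3.
GR = (1 − 1/2) × 3² / 16 = 0.5 × 9 / 16 = 0.28125 dB.
Output = -6 − 0.28125 = -6.28125 dBFS.

-6.28125 dBFS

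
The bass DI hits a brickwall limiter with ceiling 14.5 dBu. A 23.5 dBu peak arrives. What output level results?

14.5 dBu

A brickwall limiter is an ∞:1 compressor: any input above the ceiling is clamped to 14.5 dBu.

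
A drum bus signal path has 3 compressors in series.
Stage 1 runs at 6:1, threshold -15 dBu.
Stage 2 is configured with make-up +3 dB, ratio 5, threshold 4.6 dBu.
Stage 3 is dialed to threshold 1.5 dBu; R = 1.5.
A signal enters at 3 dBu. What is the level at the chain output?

Stage 1: 3 dBu is 18 dB over -15 dBu; at 6:1 that becomes 3 dB over, giving -12 dBu.
Stage 2: -12 dBu is at or below the 4.6 dBu threshold — no compression; make-up brings it to -9 dBu.
Stage 3: -9 dBu ≤ 1.5 dBu, so stage 3 doesn't engage; output -9 dBu.

-9 dBu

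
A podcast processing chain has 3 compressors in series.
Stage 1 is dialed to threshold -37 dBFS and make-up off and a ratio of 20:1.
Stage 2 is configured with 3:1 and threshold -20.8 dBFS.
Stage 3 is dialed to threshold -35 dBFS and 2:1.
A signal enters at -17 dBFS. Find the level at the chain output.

Stage 1: -17 dBFS is 20 dB over -37 dBFS; at 20:1 that becomes 1 dB over, giving -36 dBFS.
Stage 2: -36 dBFS ≤ -20.8 dBFS, so stage 2 doesn't engage; output -36 dBFS.
Stage 3: -36 dBFS ≤ -35 dBFS, so stage 3 doesn't engage; output -36 dBFS.

-36 dBFS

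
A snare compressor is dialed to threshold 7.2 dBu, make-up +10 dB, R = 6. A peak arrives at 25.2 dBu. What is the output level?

25.2 dBu sits 18 dB over threshold.
6:1 compression reduces that to 18/6 = 3 dB over.
Output = 7.2 + 3 = 10.2 dBu; make-up adds 10 dB, giving 20.2 dBu.

20.2 dBu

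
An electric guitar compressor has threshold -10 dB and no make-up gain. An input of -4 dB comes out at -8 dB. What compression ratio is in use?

Input overshoot = -4 − (-10) = 6 dB; output overshoot = -8 − (-10) = 2 dB.
Ratio = 6 / 2 = 3.

3:1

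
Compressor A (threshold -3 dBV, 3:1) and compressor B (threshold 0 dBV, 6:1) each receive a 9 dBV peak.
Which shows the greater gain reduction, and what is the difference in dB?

A: 12 dB over, compressed to 4 dB over, so 8 dB of GR.
B: 9 dB over, compressed to 1.5 dB over, so 7.5 dB of GR.
A applies 0.5 dB more gain reduction.

A, by 0.5 dB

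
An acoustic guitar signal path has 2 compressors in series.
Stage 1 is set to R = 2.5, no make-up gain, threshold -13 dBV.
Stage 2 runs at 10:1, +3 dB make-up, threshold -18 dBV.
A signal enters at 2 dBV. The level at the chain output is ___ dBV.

Stage 1: 2 dBV is 15 dB over -13 dBV; at 2.5:1 that becomes 6 dB over, giving -7 dBV.
Stage 2: -7 dBV is 11 dB over -18 dBV; at 10:1 that becomes 1.1 dB over, giving -16.9 dBV; +3 dB make-up → -13.9 dBV.

-13.9 dBV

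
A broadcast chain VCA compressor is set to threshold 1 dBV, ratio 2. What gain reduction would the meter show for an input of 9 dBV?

The signal is 8 dB above threshold.
At 2:1, output sits 8/2 = 4 dB above threshold.
So the signal is attenuated by 8 − 4 = 4 dB.

4 dB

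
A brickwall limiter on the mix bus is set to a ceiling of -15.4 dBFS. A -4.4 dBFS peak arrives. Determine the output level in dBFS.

At ∞:1, everything above -15.4 dBFS is held at the ceiling.

-15.4 dBFS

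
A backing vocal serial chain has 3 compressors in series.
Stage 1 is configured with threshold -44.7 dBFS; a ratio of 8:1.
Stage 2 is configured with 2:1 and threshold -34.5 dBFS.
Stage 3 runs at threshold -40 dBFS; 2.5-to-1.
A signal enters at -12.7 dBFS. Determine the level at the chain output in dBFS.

Stage 1: 32 dB above -44.7 dBFS, reduced 8:1 to 4 dB above → -40.7 dBFS.
Stage 2: below threshold (-40.7 ≤ -34.5); passes unchanged; output -40.7 dBFS.
Stage 3: -40.7 dBFS is at or below the -40 dBFS threshold — no compression; output -40.7 dBFS.

-40.7 dBFS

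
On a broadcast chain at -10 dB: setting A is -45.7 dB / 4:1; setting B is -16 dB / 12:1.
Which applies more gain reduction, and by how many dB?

A: 35.7 dB over, compressed to 8.925 dB over, so 26.775 dB of GR.
B: 6 dB over, compressed to 0.5 dB over, so 5.5 dB of GR.
A applies 21.275 dB more gain reduction.

A, by 21.275 dB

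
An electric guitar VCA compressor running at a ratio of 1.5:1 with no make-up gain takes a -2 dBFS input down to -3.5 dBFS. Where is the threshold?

-6.5 dBFS

Let T be the threshold. Output overshoot = (input overshoot)/R, so -3.5 − T = (-2 − T)/1.5.
1.5·(-3.5 − T) = -2 − T → 0.5·T = -5.25 − (-2) = -3.25.
T = -3.25/0.5 = -6.5 dBFS.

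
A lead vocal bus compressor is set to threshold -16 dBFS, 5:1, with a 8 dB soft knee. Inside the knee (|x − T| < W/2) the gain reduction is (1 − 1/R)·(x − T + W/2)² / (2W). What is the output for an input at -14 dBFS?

x − T + W/2 = -14 − (-16) + 4 = 6.
GR = (1 − 1/5) × 6² / 16 = 0.8 × 36 / 16 = 1.8 dB.
Output = -14 − 1.8 = -15.8 dBFS.

-15.8 dBFS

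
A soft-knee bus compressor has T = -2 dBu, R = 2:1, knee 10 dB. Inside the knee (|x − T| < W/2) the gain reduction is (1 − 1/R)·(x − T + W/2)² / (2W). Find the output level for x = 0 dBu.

x − T + W/2 = 0 − (-2) + 5 = 7.
GR = (1 − 1/2) × 7² / 20 = 0.5 × 49 / 20 = 1.225 dB.
Output = 0 − 1.225 = -1.225 dBu.

-1.225 dBu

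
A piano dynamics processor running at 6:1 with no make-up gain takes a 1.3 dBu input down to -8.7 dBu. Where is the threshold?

-10.7 dBu

Input is 12 dB above T (since output overshoot × R = input overshoot: (-8.7 − T)·6 = 1.3 − T gives T = -10.7 dBu).
Check: -10.7 + (1.3 − (-10.7))/6 = -10.7 + 2 = -8.7 dBu. ✓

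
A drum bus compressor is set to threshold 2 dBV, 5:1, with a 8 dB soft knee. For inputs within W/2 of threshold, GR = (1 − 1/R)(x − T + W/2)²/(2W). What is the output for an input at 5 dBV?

x − T + W/2 = 5 − 2 + 4 = 7.
GR = (1 − 1/5) × 7² / 16 = 0.8 × 49 / 16 = 2.45 dB.
Output = 5 − 2.45 = 2.55 dBV.

2.55 dBV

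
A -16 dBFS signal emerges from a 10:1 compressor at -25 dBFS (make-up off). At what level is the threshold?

-26 dBFS

Gain reduction = -16 − (-25) = 9 dB; output overshoot = GR / (R − 1) = 9 / 9 = 1 dB.
Threshold = output − output overshoot = -25 − 1 = -26 dBFS.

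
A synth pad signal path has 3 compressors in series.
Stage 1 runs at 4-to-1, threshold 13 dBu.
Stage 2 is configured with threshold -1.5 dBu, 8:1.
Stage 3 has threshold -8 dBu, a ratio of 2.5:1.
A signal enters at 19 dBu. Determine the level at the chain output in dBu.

-4.6 dBu

Stage 1: 19 dBu is 6 dB over 13 dBu; at 4:1 that becomes 1.5 dB over, giving 14.5 dBu.
Stage 2: 16 dB above -1.5 dBu, reduced 8:1 to 2 dB above → 0.5 dBu.
Stage 3: 0.5 dBu is 8.5 dB over -8 dBu; at 2.5:1 that becomes 3.4 dB over, giving -4.6 dBu.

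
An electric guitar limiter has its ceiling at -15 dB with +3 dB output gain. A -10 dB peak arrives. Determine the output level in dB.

-12 dB

A brickwall limiter is an ∞:1 compressor: any input above the ceiling is clamped to -15 dB.
Output gain then adds 3 dB: -15 + 3 = -12 dB.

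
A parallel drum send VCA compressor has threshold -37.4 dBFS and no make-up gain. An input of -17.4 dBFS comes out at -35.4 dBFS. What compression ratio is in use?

10:1

Input overshoot = -17.4 − (-37.4) = 20 dB; output overshoot = -35.4 − (-37.4) = 2 dB.
Ratio = 20 / 2 = 10.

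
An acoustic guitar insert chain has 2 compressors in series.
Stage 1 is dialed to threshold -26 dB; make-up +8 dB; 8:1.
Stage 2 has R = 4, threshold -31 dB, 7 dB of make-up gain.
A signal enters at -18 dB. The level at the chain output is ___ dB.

Stage 1: 8 dB above -26 dB, reduced 8:1 to 1 dB above → -25 dB; +8 dB make-up → -17 dB.
Stage 2: -17 dB is 14 dB over -31 dB; at 4:1 that becomes 3.5 dB over, giving -27.5 dB; +7 dB make-up → -20.5 dB.

-20.5 dB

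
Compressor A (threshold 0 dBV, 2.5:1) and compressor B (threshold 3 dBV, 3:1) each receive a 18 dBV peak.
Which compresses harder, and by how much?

A: GR = 18 − 18/2.5 = 10.8 dB.
B: GR = 15 − 15/3 = 10 dB.
A reduces 0.8 dB more.

A, by 0.8 dB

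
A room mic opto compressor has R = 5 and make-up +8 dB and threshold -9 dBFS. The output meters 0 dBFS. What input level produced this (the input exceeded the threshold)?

Stripping the +8 dB make-up gives -8 dBFS at the gain stage.
The compressed level sits -8 − (-9) = 1 dB over threshold.
Before 5:1 compression the overshoot was 1 × 5 = 5 dB, so input = -9 + 5 = -4 dBFS.

-4 dBFS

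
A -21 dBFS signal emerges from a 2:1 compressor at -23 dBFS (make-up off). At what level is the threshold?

Input is 4 dB above T (since output overshoot × R = input overshoot: (-23 − T)·2 = -21 − T gives T = -25 dBFS).
Check: -25 + (-21 − (-25))/2 = -25 + 2 = -23 dBFS. ✓

-25 dBFS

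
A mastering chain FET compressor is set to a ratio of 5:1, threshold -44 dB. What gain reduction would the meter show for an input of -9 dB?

Overshoot = -9 − (-44) = 35 dB.
At 5:1, output sits 35/5 = 7 dB above threshold.
Gain reduction = 35 − 7 = 28 dB.

28 dB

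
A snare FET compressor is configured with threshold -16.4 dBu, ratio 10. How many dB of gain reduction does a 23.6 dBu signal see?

Overshoot = 23.6 − (-16.4) = 40 dB.
After 10:1 compression the overshoot becomes 40/10 = 4 dB.
Gain reduction = 40 − 4 = 36 dB.

36 dB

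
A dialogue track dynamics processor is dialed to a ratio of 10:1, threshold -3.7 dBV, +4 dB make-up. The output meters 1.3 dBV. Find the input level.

6.3 dBV

Before make-up, the level was 1.3 − 4 = -2.7 dBV.
The compressed level sits -2.7 − (-3.7) = 1 dB over threshold.
Before 10:1 compression the overshoot was 1 × 10 = 10 dB, so input = -3.7 + 10 = 6.3 dBV.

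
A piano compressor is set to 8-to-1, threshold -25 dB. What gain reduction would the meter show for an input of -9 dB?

Overshoot = -9 − (-25) = 16 dB.
After 8:1 compression the overshoot becomes 16/8 = 2 dB.
GR = overshoot in − overshoot out = 16 − 2 = 14 dB.

14 dB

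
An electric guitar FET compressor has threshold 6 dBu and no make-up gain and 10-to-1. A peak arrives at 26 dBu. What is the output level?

8 dBu

Overshoot: 26 − 6 = 20 dB.
At 10:1 the overshoot is divided by 10, leaving 2 dB above threshold.
So the level is 6 + 2 = 8 dBu.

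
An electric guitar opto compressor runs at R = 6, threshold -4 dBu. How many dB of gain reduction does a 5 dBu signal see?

7.5 dB

Overshoot = 5 − (-4) = 9 dB.
At 6:1, output sits 9/6 = 1.5 dB above threshold.
GR = overshoot in − overshoot out = 9 − 1.5 = 7.5 dB.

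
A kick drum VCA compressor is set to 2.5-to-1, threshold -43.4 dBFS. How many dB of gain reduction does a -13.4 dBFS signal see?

18 dB

The signal is 30 dB above threshold.
A 2.5:1 ratio leaves 12 dB of that excess.
Gain reduction = 30 − 12 = 18 dB.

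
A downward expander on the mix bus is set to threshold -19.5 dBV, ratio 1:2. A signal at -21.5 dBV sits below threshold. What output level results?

Below threshold, a 1:2 expander applies gain = (2−1)×(T − x) of attenuation.
(2−1) × 2 = 2 dB, so output = -21.5 − 2 = -23.5 dBV.

-23.5 dBV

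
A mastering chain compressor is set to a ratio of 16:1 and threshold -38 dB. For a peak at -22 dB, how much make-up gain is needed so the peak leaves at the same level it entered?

The peak compresses to -38 + 16/16 = -37 dB.
To reach -22 dB requires -22 − (-37) = 15 dB of make-up.

15 dB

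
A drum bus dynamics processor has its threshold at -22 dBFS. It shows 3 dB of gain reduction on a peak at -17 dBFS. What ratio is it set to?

Input overshoot = -17 − (-22) = 5 dB.
Output overshoot = 5 − 3 = 2 dB.
Ratio = input overshoot / output overshoot = 5 / 2 = 2.5.

2.5:1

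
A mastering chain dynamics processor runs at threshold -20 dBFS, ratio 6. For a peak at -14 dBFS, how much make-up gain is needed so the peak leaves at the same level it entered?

5 dB

The peak compresses to -20 + 6/6 = -19 dBFS.
To reach -14 dBFS requires -14 − (-19) = 5 dB of make-up.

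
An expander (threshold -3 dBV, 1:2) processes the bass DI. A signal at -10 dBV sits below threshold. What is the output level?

-17 dBV

The input is 7 dB below the -3 dBV threshold.
A 1:2 expander multiplies undershoot by 2: 7 × 2 = 14 dB below threshold.
Output = -3 − 14 = -17 dBV.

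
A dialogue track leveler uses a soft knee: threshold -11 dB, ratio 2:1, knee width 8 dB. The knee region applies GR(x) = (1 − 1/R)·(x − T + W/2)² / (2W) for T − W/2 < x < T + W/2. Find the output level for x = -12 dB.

-12.28125 dB

x − T + W/2 = -12 − (-11) + 4 = 3.
GR = (1 − 1/2) × 3² / 16 = 0.5 × 9 / 16 = 0.28125 dB.
Output = -12 − 0.28125 = -12.28125 dB.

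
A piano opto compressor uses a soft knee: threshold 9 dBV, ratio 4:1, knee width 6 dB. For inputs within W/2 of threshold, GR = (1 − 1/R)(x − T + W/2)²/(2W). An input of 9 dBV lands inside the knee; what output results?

x − T + W/2 = 9 − 9 + 3 = 3.
GR = (1 − 1/4) × 3² / 12 = 0.75 × 9 / 12 = 0.5625 dB.
Output = 9 − 0.5625 = 8.4375 dBV.

8.4375 dBV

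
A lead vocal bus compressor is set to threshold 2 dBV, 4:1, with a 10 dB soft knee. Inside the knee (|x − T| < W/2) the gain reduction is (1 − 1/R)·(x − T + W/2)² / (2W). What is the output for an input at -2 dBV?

-2.0375 dBV

x − T + W/2 = -2 − 2 + 5 = 1.
GR = (1 − 1/4) × 1² / 20 = 0.75 × 1 / 20 = 0.0375 dB.
Output = -2 − 0.0375 = -2.0375 dBV.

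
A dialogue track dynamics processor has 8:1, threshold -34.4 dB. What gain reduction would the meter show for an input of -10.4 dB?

Overshoot = -10.4 − (-34.4) = 24 dB.
After 8:1 compression the overshoot becomes 24/8 = 3 dB.
Gain reduction = 24 − 3 = 21 dB.

21 dB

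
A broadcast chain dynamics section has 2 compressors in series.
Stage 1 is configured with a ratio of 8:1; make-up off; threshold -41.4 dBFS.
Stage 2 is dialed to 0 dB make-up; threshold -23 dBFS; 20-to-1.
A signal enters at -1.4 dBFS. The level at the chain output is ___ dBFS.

Stage 1: 40 dB above -41.4 dBFS, reduced 8:1 to 5 dB above → -36.4 dBFS.
Stage 2: -36.4 dBFS is at or below the -23 dBFS threshold — no compression; output -36.4 dBFS.

-36.4 dBFS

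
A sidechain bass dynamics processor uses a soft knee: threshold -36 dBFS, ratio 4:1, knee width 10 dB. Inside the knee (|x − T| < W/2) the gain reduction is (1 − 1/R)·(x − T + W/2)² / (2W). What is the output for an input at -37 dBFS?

-37.6 dBFS

x − T + W/2 = -37 − (-36) + 5 = 4.
GR = (1 − 1/4) × 4² / 20 = 0.75 × 16 / 20 = 0.6 dB.
Output = -37 − 0.6 = -37.6 dBFS.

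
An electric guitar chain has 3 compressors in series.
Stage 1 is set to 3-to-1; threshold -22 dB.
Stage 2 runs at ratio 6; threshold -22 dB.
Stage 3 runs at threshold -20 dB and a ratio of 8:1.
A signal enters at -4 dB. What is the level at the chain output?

Stage 1: -4 dB is 18 dB over -22 dB; at 3:1 that becomes 6 dB over, giving -16 dB.
Stage 2: overshoot 6 dB → 6/6 = 1 dB → -21 dB.
Stage 3: -21 dB ≤ -20 dB, so stage 3 doesn't engage; output -21 dB.

-21 dB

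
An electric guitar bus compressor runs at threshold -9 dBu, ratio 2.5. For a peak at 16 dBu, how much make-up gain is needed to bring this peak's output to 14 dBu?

13 dB

Without make-up, output = threshold + overshoot/2.5 = -9 + 10 = 1 dBu.
Gap to target: 13 dB.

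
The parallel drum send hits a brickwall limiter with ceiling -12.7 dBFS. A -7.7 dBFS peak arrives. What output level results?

-12.7 dBFS

The limiter clamps the peak to its -12.7 dBFS ceiling.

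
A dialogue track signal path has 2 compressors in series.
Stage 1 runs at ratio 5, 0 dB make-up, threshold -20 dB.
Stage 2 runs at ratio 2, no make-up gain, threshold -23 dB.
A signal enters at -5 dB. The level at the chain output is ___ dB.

-20 dB

Stage 1: overshoot 15 dB → 15/5 = 3 dB → -17 dB.
Stage 2: -17 dB is 6 dB over -23 dB; at 2:1 that becomes 3 dB over, giving -20 dB.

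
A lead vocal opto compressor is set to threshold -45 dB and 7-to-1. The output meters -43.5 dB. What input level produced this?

The compressed level sits -43.5 − (-45) = 1.5 dB over threshold.
Input overshoot = R × output overshoot = 10.5 dB → input = -45 + 10.5 = -34.5 dB.

-34.5 dB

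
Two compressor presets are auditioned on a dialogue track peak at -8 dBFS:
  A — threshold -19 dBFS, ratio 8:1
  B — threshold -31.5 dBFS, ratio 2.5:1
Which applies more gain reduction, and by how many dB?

B, by 4.475 dB

A: overshoot 11 dB → output overshoot 1.375 dB → GR 9.625 dB.
B: overshoot 23.5 dB → output overshoot 9.4 dB → GR 14.1 dB.
Difference: 4.475 dB in favour of B.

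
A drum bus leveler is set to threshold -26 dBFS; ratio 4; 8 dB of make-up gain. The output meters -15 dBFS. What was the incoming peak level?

-14 dBFS

Before make-up, the level was -15 − 8 = -23 dBFS.
The compressed level sits -23 − (-26) = 3 dB over threshold.
Undo the ratio: input overshoot = 3 × 4 = 12 dB, giving input = -14 dBFS.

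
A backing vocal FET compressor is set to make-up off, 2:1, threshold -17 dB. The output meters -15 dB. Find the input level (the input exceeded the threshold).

The compressed level sits -15 − (-17) = 2 dB over threshold.
Before 2:1 compression the overshoot was 2 × 2 = 4 dB, so input = -17 + 4 = -13 dB.

-13 dB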